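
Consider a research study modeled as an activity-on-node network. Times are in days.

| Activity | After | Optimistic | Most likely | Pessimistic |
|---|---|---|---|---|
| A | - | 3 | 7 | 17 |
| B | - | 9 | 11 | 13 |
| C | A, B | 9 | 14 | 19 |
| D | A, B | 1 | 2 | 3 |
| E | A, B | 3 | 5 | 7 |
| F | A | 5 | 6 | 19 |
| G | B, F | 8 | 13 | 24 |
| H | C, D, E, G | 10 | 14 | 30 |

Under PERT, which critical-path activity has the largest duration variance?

H

te_A = (3 + 4·7 + 17)/6 = 48/6 = 8; σ²_A = ((17−3)/6)² = 5.444
te_B = (9 + 4·11 + 13)/6 = 66/6 = 11; σ²_B = ((13−9)/6)² = 0.444
te_C = (9 + 4·14 + 19)/6 = 84/6 = 14; σ²_C = ((19−9)/6)² = 2.778
te_D = (1 + 4·2 + 3)/6 = 12/6 = 2; σ²_D = ((3−1)/6)² = 0.111
te_E = (3 + 4·5 + 7)/6 = 30/6 = 5; σ²_E = ((7−3)/6)² = 0.444
te_F = (5 + 4·6 + 19)/6 = 48/6 = 8; σ²_F = ((19−5)/6)² = 5.444
te_G = (8 + 4·13 + 24)/6 = 84/6 = 14; σ²_G = ((24−8)/6)² = 7.111
te_H = (10 + 4·14 + 30)/6 = 96/6 = 16; σ²_H = ((30−10)/6)² = 11.111

Forward pass:
ES_A = 0; EF_A = 8
ES_B = 0; EF_B = 11
ES_C = max(EF_A=8, EF_B=11) = 11; EF_C = 11+14 = 25
ES_D = max(EF_A=8, EF_B=11) = 11; EF_D = 11+2 = 13
ES_E = max(EF_A=8, EF_B=11) = 11; EF_E = 11+5 = 16
ES_F = 8; EF_F = 8+8 = 16
ES_G = max(EF_B=11, EF_F=16) = 16; EF_G = 16+14 = 30
ES_H = max(EF_C=25, EF_D=13, EF_E=16, EF_G=30) = 30; EF_H = 30+16 = 46
Expected project duration μ = 46 days. Critical path: A → F → G → H.

Variances on critical path: σ²_A=5.444, σ²_F=5.444, σ²_G=7.111, σ²_H=11.111.
Largest is σ²_H = 11.111.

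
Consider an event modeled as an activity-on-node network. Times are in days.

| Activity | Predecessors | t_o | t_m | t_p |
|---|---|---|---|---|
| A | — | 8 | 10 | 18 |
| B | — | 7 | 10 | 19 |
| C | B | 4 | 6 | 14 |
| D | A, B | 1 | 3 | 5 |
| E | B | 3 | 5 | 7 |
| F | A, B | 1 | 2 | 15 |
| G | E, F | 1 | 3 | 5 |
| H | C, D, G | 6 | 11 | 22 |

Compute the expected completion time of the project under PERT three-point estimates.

31 days

te_A = (8 + 4·10 + 18)/6 = 66/6 = 11
te_B = (7 + 4·10 + 19)/6 = 66/6 = 11
te_C = (4 + 4·6 + 14)/6 = 42/6 = 7
te_D = (1 + 4·3 + 5)/6 = 18/6 = 3
te_E = (3 + 4·5 + 7)/6 = 30/6 = 5
te_F = (1 + 4·2 + 15)/6 = 24/6 = 4
te_G = (1 + 4·3 + 5)/6 = 18/6 = 3
te_H = (6 + 4·11 + 22)/6 = 72/6 = 12

Forward pass:
ES_A = 0; EF_A = 11
ES_B = 0; EF_B = 11
ES_C = 11; EF_C = 11+7 = 18
ES_D = max(EF_A=11, EF_B=11) = 11; EF_D = 11+3 = 14
ES_E = 11; EF_E = 11+5 = 16
ES_F = max(EF_A=11, EF_B=11) = 11; EF_F = 11+4 = 15
ES_G = max(EF_E=16, EF_F=15) = 16; EF_G = 16+3 = 19
ES_H = max(EF_C=18, EF_D=14, EF_G=19) = 19; EF_H = 19+12 = 31
Expected project duration μ = 31 days. Critical path: B → E → G → H.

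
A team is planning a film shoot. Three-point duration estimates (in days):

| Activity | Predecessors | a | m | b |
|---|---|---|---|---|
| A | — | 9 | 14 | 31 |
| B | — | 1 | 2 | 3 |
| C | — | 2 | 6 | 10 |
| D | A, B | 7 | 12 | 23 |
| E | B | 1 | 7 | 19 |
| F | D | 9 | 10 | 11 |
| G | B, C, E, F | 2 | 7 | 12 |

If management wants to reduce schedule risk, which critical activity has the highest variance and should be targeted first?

te_A = (9 + 4·14 + 31)/6 = 96/6 = 16; σ²_A = ((31−9)/6)² = 13.444
te_B = (1 + 4·2 + 3)/6 = 12/6 = 2; σ²_B = ((3−1)/6)² = 0.111
te_C = (2 + 4·6 + 10)/6 = 36/6 = 6; σ²_C = ((10−2)/6)² = 1.778
te_D = (7 + 4·12 + 23)/6 = 78/6 = 13; σ²_D = ((23−7)/6)² = 7.111
te_E = (1 + 4·7 + 19)/6 = 48/6 = 8; σ²_E = ((19−1)/6)² = 9.000
te_F = (9 + 4·10 + 11)/6 = 60/6 = 10; σ²_F = ((11−9)/6)² = 0.111
te_G = (2 + 4·7 + 12)/6 = 42/6 = 7; σ²_G = ((12−2)/6)² = 2.778

Forward pass:
ES_A = 0; EF_A = 16
ES_B = 0; EF_B = 2
ES_C = 0; EF_C = 6
ES_D = max(EF_A=16, EF_B=2) = 16; EF_D = 16+13 = 29
ES_E = 2; EF_E = 2+8 = 10
ES_F = 29; EF_F = 29+10 = 39
ES_G = max(EF_B=2, EF_C=6, EF_E=10, EF_F=39) = 39; EF_G = 39+7 = 46
Expected project duration μ = 46 days. Critical path: A → D → F → G.

Variances on critical path: σ²_A=13.444, σ²_D=7.111, σ²_F=0.111, σ²_G=2.778.
Largest is σ²_A = 13.444.

A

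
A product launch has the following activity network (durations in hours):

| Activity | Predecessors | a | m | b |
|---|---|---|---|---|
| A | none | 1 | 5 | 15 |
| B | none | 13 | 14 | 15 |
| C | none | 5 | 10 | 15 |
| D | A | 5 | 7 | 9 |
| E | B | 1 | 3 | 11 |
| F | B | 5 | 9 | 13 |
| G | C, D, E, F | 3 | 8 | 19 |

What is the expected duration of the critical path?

32 hours

te_A = (1 + 4·5 + 15)/6 = 36/6 = 6
te_B = (13 + 4·14 + 15)/6 = 84/6 = 14
te_C = (5 + 4·10 + 15)/6 = 60/6 = 10
te_D = (5 + 4·7 + 9)/6 = 42/6 = 7
te_E = (1 + 4·3 + 11)/6 = 24/6 = 4
te_F = (5 + 4·9 + 13)/6 = 54/6 = 9
te_G = (3 + 4·8 + 19)/6 = 54/6 = 9

Forward pass:
ES_A = 0; EF_A = 6
ES_B = 0; EF_B = 14
ES_C = 0; EF_C = 10
ES_D = 6; EF_D = 6+7 = 13
ES_E = 14; EF_E = 14+4 = 18
ES_F = 14; EF_F = 14+9 = 23
ES_G = max(EF_C=10, EF_D=13, EF_E=18, EF_F=23) = 23; EF_G = 23+9 = 32
Expected project duration μ = 32 hours. Critical path: B → F → G.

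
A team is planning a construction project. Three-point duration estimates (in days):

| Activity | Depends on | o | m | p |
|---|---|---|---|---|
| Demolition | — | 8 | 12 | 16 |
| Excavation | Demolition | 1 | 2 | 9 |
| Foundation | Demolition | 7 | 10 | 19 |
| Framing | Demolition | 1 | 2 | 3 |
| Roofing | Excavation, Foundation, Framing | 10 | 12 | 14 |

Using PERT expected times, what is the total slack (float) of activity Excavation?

8 days

te_Demolition = (8 + 4·12 + 16)/6 = 72/6 = 12
te_Excavation = (1 + 4·2 + 9)/6 = 18/6 = 3
te_Foundation = (7 + 4·10 + 19)/6 = 66/6 = 11
te_Framing = (1 + 4·2 + 3)/6 = 12/6 = 2
te_Roofing = (10 + 4·12 + 14)/6 = 72/6 = 12

Forward pass:
ES_Demolition = 0; EF_Demolition = 12
ES_Excavation = 12; EF_Excavation = 12+3 = 15
ES_Foundation = 12; EF_Foundation = 12+11 = 23
ES_Framing = 12; EF_Framing = 12+2 = 14
ES_Roofing = max(EF_Excavation=15, EF_Foundation=23, EF_Framing=14) = 23; EF_Roofing = 23+12 = 35
Expected project duration μ = 35 days. Critical path: Demolition → Foundation → Roofing.

Backward pass:
LF_Roofing = 35; LS_Roofing = 35−12 = 23
LF_Framing = LS_Roofing = 23; LS_Framing = 23−2 = 21
LF_Foundation = LS_Roofing = 23; LS_Foundation = 23−11 = 12
LF_Excavation = LS_Roofing = 23; LS_Excavation = 23−3 = 20
LF_Demolition = min(LS_Excavation=20, LS_Foundation=12, LS_Framing=21) = 12; LS_Demolition = 12−12 = 0
Slack_Excavation = LS_Excavation − ES_Excavation = 20 − 12 = 8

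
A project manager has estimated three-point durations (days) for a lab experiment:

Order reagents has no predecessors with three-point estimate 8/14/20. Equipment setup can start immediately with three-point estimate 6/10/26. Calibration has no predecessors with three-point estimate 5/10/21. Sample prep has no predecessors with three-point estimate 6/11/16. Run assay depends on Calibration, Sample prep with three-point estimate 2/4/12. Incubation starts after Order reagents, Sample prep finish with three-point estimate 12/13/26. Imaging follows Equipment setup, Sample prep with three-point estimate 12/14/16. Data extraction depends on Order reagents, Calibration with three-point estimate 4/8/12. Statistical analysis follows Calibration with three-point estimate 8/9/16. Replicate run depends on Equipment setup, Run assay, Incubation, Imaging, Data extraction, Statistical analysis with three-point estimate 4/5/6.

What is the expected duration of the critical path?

te_Order reagents = (8 + 4·14 + 20)/6 = 84/6 = 14
te_Equipment setup = (6 + 4·10 + 26)/6 = 72/6 = 12
te_Calibration = (5 + 4·10 + 21)/6 = 66/6 = 11
te_Sample prep = (6 + 4·11 + 16)/6 = 66/6 = 11
te_Run assay = (2 + 4·4 + 12)/6 = 30/6 = 5
te_Incubation = (12 + 4·13 + 26)/6 = 90/6 = 15
te_Imaging = (12 + 4·14 + 16)/6 = 84/6 = 14
te_Data extraction = (4 + 4·8 + 12)/6 = 48/6 = 8
te_Statistical analysis = (8 + 4·9 + 16)/6 = 60/6 = 10
te_Replicate run = (4 + 4·5 + 6)/6 = 30/6 = 5

Forward pass:
ES_Order reagents = 0; EF_Order reagents = 14
ES_Equipment setup = 0; EF_Equipment setup = 12
ES_Calibration = 0; EF_Calibration = 11
ES_Sample prep = 0; EF_Sample prep = 11
ES_Run assay = max(EF_Calibration=11, EF_Sample prep=11) = 11; EF_Run assay = 11+5 = 16
ES_Incubation = max(EF_Order reagents=14, EF_Sample prep=11) = 14; EF_Incubation = 14+15 = 29
ES_Imaging = max(EF_Equipment setup=12, EF_Sample prep=11) = 12; EF_Imaging = 12+14 = 26
ES_Data extraction = max(EF_Order reagents=14, EF_Calibration=11) = 14; EF_Data extraction = 14+8 = 22
ES_Statistical analysis = 11; EF_Statistical analysis = 11+10 = 21
ES_Replicate run = max(EF_Equipment setup=12, EF_Run assay=16, EF_Incubation=29, EF_Imaging=26, EF_Data extraction=22, EF_Statistical analysis=21) = 29; EF_Replicate run = 29+5 = 34
Expected project duration μ = 34 days. Critical path: Order reagents → Incubation → Replicate run.

34 days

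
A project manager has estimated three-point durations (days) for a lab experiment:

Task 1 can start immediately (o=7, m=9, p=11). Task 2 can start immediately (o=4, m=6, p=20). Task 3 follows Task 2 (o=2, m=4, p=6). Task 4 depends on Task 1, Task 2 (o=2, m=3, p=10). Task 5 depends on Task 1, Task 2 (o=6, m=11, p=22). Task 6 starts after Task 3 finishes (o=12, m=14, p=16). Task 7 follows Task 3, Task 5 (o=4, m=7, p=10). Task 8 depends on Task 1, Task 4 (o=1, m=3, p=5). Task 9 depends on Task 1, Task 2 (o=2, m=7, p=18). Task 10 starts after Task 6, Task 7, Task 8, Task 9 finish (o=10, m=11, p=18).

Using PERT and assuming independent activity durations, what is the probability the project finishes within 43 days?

0.825

te_Task 1 = (7 + 4·9 + 11)/6 = 54/6 = 9; σ²_Task 1 = ((11−7)/6)² = 0.444
te_Task 2 = (4 + 4·6 + 20)/6 = 48/6 = 8; σ²_Task 2 = ((20−4)/6)² = 7.111
te_Task 3 = (2 + 4·4 + 6)/6 = 24/6 = 4; σ²_Task 3 = ((6−2)/6)² = 0.444
te_Task 4 = (2 + 4·3 + 10)/6 = 24/6 = 4; σ²_Task 4 = ((10−2)/6)² = 1.778
te_Task 5 = (6 + 4·11 + 22)/6 = 72/6 = 12; σ²_Task 5 = ((22−6)/6)² = 7.111
te_Task 6 = (12 + 4·14 + 16)/6 = 84/6 = 14; σ²_Task 6 = ((16−12)/6)² = 0.444
te_Task 7 = (4 + 4·7 + 10)/6 = 42/6 = 7; σ²_Task 7 = ((10−4)/6)² = 1.000
te_Task 8 = (1 + 4·3 + 5)/6 = 18/6 = 3; σ²_Task 8 = ((5−1)/6)² = 0.444
te_Task 9 = (2 + 4·7 + 18)/6 = 48/6 = 8; σ²_Task 9 = ((18−2)/6)² = 7.111
te_Task 10 = (10 + 4·11 + 18)/6 = 72/6 = 12; σ²_Task 10 = ((18−10)/6)² = 1.778

Forward pass:
ES_Task 1 = 0; EF_Task 1 = 9
ES_Task 2 = 0; EF_Task 2 = 8
ES_Task 3 = 8; EF_Task 3 = 8+4 = 12
ES_Task 4 = max(EF_Task 1=9, EF_Task 2=8) = 9; EF_Task 4 = 9+4 = 13
ES_Task 5 = max(EF_Task 1=9, EF_Task 2=8) = 9; EF_Task 5 = 9+12 = 21
ES_Task 6 = 12; EF_Task 6 = 12+14 = 26
ES_Task 7 = max(EF_Task 3=12, EF_Task 5=21) = 21; EF_Task 7 = 21+7 = 28
ES_Task 8 = max(EF_Task 1=9, EF_Task 4=13) = 13; EF_Task 8 = 13+3 = 16
ES_Task 9 = max(EF_Task 1=9, EF_Task 2=8) = 9; EF_Task 9 = 9+8 = 17
ES_Task 10 = max(EF_Task 6=26, EF_Task 7=28, EF_Task 8=16, EF_Task 9=17) = 28; EF_Task 10 = 28+12 = 40
Expected project duration μ = 40 days. Critical path: Task 1 → Task 5 → Task 7 → Task 10.

Variance along critical path = 0.444 + 7.111 + 1.000 + 1.778 = 10.333; σ = √10.333 = 3.215 days.
Z = (43 − 40) / 3.215 = 0.933
P(T ≤ 43) = Φ(0.933) ≈ 0.825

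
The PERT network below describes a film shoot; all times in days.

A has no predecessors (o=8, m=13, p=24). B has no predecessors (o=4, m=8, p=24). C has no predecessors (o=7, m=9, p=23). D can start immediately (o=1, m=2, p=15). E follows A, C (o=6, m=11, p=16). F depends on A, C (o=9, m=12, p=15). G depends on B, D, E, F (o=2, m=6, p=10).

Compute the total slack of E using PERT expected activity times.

te_A = (8 + 4·13 + 24)/6 = 84/6 = 14
te_B = (4 + 4·8 + 24)/6 = 60/6 = 10
te_C = (7 + 4·9 + 23)/6 = 66/6 = 11
te_D = (1 + 4·2 + 15)/6 = 24/6 = 4
te_E = (6 + 4·11 + 16)/6 = 66/6 = 11
te_F = (9 + 4·12 + 15)/6 = 72/6 = 12
te_G = (2 + 4·6 + 10)/6 = 36/6 = 6

Forward pass:
ES_A = 0; EF_A = 14
ES_B = 0; EF_B = 10
ES_C = 0; EF_C = 11
ES_D = 0; EF_D = 4
ES_E = max(EF_A=14, EF_C=11) = 14; EF_E = 14+11 = 25
ES_F = max(EF_A=14, EF_C=11) = 14; EF_F = 14+12 = 26
ES_G = max(EF_B=10, EF_D=4, EF_E=25, EF_F=26) = 26; EF_G = 26+6 = 32
Expected project duration μ = 32 days. Critical path: A → F → G.

Backward pass:
LF_G = 32; LS_G = 32−6 = 26
LF_F = LS_G = 26; LS_F = 26−12 = 14
LF_E = LS_G = 26; LS_E = 26−11 = 15
LF_D = LS_G = 26; LS_D = 26−4 = 22
LF_C = min(LS_E=15, LS_F=14) = 14; LS_C = 14−11 = 3
LF_B = LS_G = 26; LS_B = 26−10 = 16
LF_A = min(LS_E=15, LS_F=14) = 14; LS_A = 14−14 = 0
Slack_E = LS_E − ES_E = 15 − 14 = 1

1 days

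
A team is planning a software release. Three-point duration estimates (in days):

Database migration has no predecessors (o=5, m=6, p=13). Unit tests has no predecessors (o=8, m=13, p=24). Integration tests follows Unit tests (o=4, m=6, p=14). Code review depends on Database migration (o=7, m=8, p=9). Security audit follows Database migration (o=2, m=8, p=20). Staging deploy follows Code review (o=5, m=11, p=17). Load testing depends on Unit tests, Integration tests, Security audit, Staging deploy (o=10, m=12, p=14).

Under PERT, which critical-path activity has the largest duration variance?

Staging deploy

te_Database migration = (5 + 4·6 + 13)/6 = 42/6 = 7; σ²_Database migration = ((13−5)/6)² = 1.778
te_Unit tests = (8 + 4·13 + 24)/6 = 84/6 = 14; σ²_Unit tests = ((24−8)/6)² = 7.111
te_Integration tests = (4 + 4·6 + 14)/6 = 42/6 = 7; σ²_Integration tests = ((14−4)/6)² = 2.778
te_Code review = (7 + 4·8 + 9)/6 = 48/6 = 8; σ²_Code review = ((9−7)/6)² = 0.111
te_Security audit = (2 + 4·8 + 20)/6 = 54/6 = 9; σ²_Security audit = ((20−2)/6)² = 9.000
te_Staging deploy = (5 + 4·11 + 17)/6 = 66/6 = 11; σ²_Staging deploy = ((17−5)/6)² = 4.000
te_Load testing = (10 + 4·12 + 14)/6 = 72/6 = 12; σ²_Load testing = ((14−10)/6)² = 0.444

Forward pass:
ES_Database migration = 0; EF_Database migration = 7
ES_Unit tests = 0; EF_Unit tests = 14
ES_Integration tests = 14; EF_Integration tests = 14+7 = 21
ES_Code review = 7; EF_Code review = 7+8 = 15
ES_Security audit = 7; EF_Security audit = 7+9 = 16
ES_Staging deploy = 15; EF_Staging deploy = 15+11 = 26
ES_Load testing = max(EF_Unit tests=14, EF_Integration tests=21, EF_Security audit=16, EF_Staging deploy=26) = 26; EF_Load testing = 26+12 = 38
Expected project duration μ = 38 days. Critical path: Database migration → Code review → Staging deploy → Load testing.

Variances on critical path: σ²_Database migration=1.778, σ²_Code review=0.111, σ²_Staging deploy=4.000, σ²_Load testing=0.444.
Largest is σ²_Staging deploy = 4.000.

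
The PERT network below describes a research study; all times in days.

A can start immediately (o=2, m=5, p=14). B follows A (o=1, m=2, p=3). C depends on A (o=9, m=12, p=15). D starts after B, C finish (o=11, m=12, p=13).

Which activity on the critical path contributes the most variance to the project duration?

A

te_A = (2 + 4·5 + 14)/6 = 36/6 = 6; σ²_A = ((14−2)/6)² = 4.000
te_B = (1 + 4·2 + 3)/6 = 12/6 = 2; σ²_B = ((3−1)/6)² = 0.111
te_C = (9 + 4·12 + 15)/6 = 72/6 = 12; σ²_C = ((15−9)/6)² = 1.000
te_D = (11 + 4·12 + 13)/6 = 72/6 = 12; σ²_D = ((13−11)/6)² = 0.111

Forward pass:
ES_A = 0; EF_A = 6
ES_B = 6; EF_B = 6+2 = 8
ES_C = 6; EF_C = 6+12 = 18
ES_D = max(EF_B=8, EF_C=18) = 18; EF_D = 18+12 = 30
Expected project duration μ = 30 days. Critical path: A → C → D.

Variances on critical path: σ²_A=4.000, σ²_C=1.000, σ²_D=0.111.
Largest is σ²_A = 4.000.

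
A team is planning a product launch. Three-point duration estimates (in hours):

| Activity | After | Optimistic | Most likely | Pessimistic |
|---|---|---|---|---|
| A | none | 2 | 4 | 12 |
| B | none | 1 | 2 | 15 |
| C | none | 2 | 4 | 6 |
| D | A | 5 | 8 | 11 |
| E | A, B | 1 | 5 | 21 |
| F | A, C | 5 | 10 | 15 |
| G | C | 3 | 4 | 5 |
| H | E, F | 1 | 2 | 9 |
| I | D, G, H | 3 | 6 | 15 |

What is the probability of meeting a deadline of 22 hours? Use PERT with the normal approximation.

0.186

te_A = (2 + 4·4 + 12)/6 = 30/6 = 5; σ²_A = ((12−2)/6)² = 2.778
te_B = (1 + 4·2 + 15)/6 = 24/6 = 4; σ²_B = ((15−1)/6)² = 5.444
te_C = (2 + 4·4 + 6)/6 = 24/6 = 4; σ²_C = ((6−2)/6)² = 0.444
te_D = (5 + 4·8 + 11)/6 = 48/6 = 8; σ²_D = ((11−5)/6)² = 1.000
te_E = (1 + 4·5 + 21)/6 = 42/6 = 7; σ²_E = ((21−1)/6)² = 11.111
te_F = (5 + 4·10 + 15)/6 = 60/6 = 10; σ²_F = ((15−5)/6)² = 2.778
te_G = (3 + 4·4 + 5)/6 = 24/6 = 4; σ²_G = ((5−3)/6)² = 0.111
te_H = (1 + 4·2 + 9)/6 = 18/6 = 3; σ²_H = ((9−1)/6)² = 1.778
te_I = (3 + 4·6 + 15)/6 = 42/6 = 7; σ²_I = ((15−3)/6)² = 4.000

Forward pass:
ES_A = 0; EF_A = 5
ES_B = 0; EF_B = 4
ES_C = 0; EF_C = 4
ES_D = 5; EF_D = 5+8 = 13
ES_E = max(EF_A=5, EF_B=4) = 5; EF_E = 5+7 = 12
ES_F = max(EF_A=5, EF_C=4) = 5; EF_F = 5+10 = 15
ES_G = 4; EF_G = 4+4 = 8
ES_H = max(EF_E=12, EF_F=15) = 15; EF_H = 15+3 = 18
ES_I = max(EF_D=13, EF_G=8, EF_H=18) = 18; EF_I = 18+7 = 25
Expected project duration μ = 25 hours. Critical path: A → F → H → I.

Variance along critical path = 2.778 + 2.778 + 1.778 + 4.000 = 11.333; σ = √11.333 = 3.367 hours.
Z = (22 − 25) / 3.367 = -0.891
P(T ≤ 22) = Φ(-0.891) ≈ 0.186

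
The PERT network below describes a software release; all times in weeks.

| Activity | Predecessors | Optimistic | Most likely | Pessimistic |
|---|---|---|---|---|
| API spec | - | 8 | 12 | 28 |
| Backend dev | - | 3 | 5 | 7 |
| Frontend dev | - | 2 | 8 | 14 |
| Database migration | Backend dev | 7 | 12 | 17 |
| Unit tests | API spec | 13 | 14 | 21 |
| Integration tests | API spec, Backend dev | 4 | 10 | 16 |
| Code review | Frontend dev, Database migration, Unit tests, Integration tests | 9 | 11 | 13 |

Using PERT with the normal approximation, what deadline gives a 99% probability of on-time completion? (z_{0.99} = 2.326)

48.5 weeks

te_API spec = (8 + 4·12 + 28)/6 = 84/6 = 14; σ²_API spec = ((28−8)/6)² = 11.111
te_Backend dev = (3 + 4·5 + 7)/6 = 30/6 = 5; σ²_Backend dev = ((7−3)/6)² = 0.444
te_Frontend dev = (2 + 4·8 + 14)/6 = 48/6 = 8; σ²_Frontend dev = ((14−2)/6)² = 4.000
te_Database migration = (7 + 4·12 + 17)/6 = 72/6 = 12; σ²_Database migration = ((17−7)/6)² = 2.778
te_Unit tests = (13 + 4·14 + 21)/6 = 90/6 = 15; σ²_Unit tests = ((21−13)/6)² = 1.778
te_Integration tests = (4 + 4·10 + 16)/6 = 60/6 = 10; σ²_Integration tests = ((16−4)/6)² = 4.000
te_Code review = (9 + 4·11 + 13)/6 = 66/6 = 11; σ²_Code review = ((13−9)/6)² = 0.444

Forward pass:
ES_API spec = 0; EF_API spec = 14
ES_Backend dev = 0; EF_Backend dev = 5
ES_Frontend dev = 0; EF_Frontend dev = 8
ES_Database migration = 5; EF_Database migration = 5+12 = 17
ES_Unit tests = 14; EF_Unit tests = 14+15 = 29
ES_Integration tests = max(EF_API spec=14, EF_Backend dev=5) = 14; EF_Integration tests = 14+10 = 24
ES_Code review = max(EF_Frontend dev=8, EF_Database migration=17, EF_Unit tests=29, EF_Integration tests=24) = 29; EF_Code review = 29+11 = 40
Expected project duration μ = 40 weeks. Critical path: API spec → Unit tests → Code review.

Variance along critical path = 11.111 + 1.778 + 0.444 = 13.333; σ = 3.651 weeks.
D = μ + z·σ = 40 + 2.326·3.651 = 48.5 weeks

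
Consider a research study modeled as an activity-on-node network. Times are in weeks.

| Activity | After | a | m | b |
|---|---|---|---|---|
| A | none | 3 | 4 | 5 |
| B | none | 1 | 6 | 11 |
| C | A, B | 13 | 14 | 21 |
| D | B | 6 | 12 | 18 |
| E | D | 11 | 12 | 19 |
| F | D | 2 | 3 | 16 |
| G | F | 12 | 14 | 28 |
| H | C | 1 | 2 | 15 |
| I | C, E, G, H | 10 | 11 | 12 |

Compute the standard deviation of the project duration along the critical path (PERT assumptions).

te_A = (3 + 4·4 + 5)/6 = 24/6 = 4; σ²_A = ((5−3)/6)² = 0.111
te_B = (1 + 4·6 + 11)/6 = 36/6 = 6; σ²_B = ((11−1)/6)² = 2.778
te_C = (13 + 4·14 + 21)/6 = 90/6 = 15; σ²_C = ((21−13)/6)² = 1.778
te_D = (6 + 4·12 + 18)/6 = 72/6 = 12; σ²_D = ((18−6)/6)² = 4.000
te_E = (11 + 4·12 + 19)/6 = 78/6 = 13; σ²_E = ((19−11)/6)² = 1.778
te_F = (2 + 4·3 + 16)/6 = 30/6 = 5; σ²_F = ((16−2)/6)² = 5.444
te_G = (12 + 4·14 + 28)/6 = 96/6 = 16; σ²_G = ((28−12)/6)² = 7.111
te_H = (1 + 4·2 + 15)/6 = 24/6 = 4; σ²_H = ((15−1)/6)² = 5.444
te_I = (10 + 4·11 + 12)/6 = 66/6 = 11; σ²_I = ((12−10)/6)² = 0.111

Forward pass:
ES_A = 0; EF_A = 4
ES_B = 0; EF_B = 6
ES_C = max(EF_A=4, EF_B=6) = 6; EF_C = 6+15 = 21
ES_D = 6; EF_D = 6+12 = 18
ES_E = 18; EF_E = 18+13 = 31
ES_F = 18; EF_F = 18+5 = 23
ES_G = 23; EF_G = 23+16 = 39
ES_H = 21; EF_H = 21+4 = 25
ES_I = max(EF_C=21, EF_E=31, EF_G=39, EF_H=25) = 39; EF_I = 39+11 = 50
Expected project duration μ = 50 weeks. Critical path: B → D → F → G → I.

Variance along critical path = 2.778 + 4.000 + 5.444 + 7.111 + 0.111 = 19.444
σ = √19.444 = 4.410 weeks

4.41 weeks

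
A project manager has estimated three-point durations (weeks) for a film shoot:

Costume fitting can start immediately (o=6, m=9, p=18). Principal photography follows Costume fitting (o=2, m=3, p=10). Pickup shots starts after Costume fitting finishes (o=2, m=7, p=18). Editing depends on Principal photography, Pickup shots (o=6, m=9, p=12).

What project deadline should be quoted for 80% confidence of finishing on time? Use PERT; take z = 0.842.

te_Costume fitting = (6 + 4·9 + 18)/6 = 60/6 = 10; σ²_Costume fitting = ((18−6)/6)² = 4.000
te_Principal photography = (2 + 4·3 + 10)/6 = 24/6 = 4; σ²_Principal photography = ((10−2)/6)² = 1.778
te_Pickup shots = (2 + 4·7 + 18)/6 = 48/6 = 8; σ²_Pickup shots = ((18−2)/6)² = 7.111
te_Editing = (6 + 4·9 + 12)/6 = 54/6 = 9; σ²_Editing = ((12−6)/6)² = 1.000

Forward pass:
ES_Costume fitting = 0; EF_Costume fitting = 10
ES_Principal photography = 10; EF_Principal photography = 10+4 = 14
ES_Pickup shots = 10; EF_Pickup shots = 10+8 = 18
ES_Editing = max(EF_Principal photography=14, EF_Pickup shots=18) = 18; EF_Editing = 18+9 = 27
Expected project duration μ = 27 weeks. Critical path: Costume fitting → Pickup shots → Editing.

Variance along critical path = 4.000 + 7.111 + 1.000 = 12.111; σ = 3.480 weeks.
D = μ + z·σ = 27 + 0.842·3.480 = 29.9 weeks

29.9 weeks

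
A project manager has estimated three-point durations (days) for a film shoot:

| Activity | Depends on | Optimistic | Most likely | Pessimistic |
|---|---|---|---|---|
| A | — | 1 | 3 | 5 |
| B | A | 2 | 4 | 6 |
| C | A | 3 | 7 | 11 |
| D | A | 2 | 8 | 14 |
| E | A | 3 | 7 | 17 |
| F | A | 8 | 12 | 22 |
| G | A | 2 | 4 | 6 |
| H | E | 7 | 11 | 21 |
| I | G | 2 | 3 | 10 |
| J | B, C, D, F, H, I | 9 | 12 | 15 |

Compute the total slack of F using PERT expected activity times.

7 days

te_A = (1 + 4·3 + 5)/6 = 18/6 = 3
te_B = (2 + 4·4 + 6)/6 = 24/6 = 4
te_C = (3 + 4·7 + 11)/6 = 42/6 = 7
te_D = (2 + 4·8 + 14)/6 = 48/6 = 8
te_E = (3 + 4·7 + 17)/6 = 48/6 = 8
te_F = (8 + 4·12 + 22)/6 = 78/6 = 13
te_G = (2 + 4·4 + 6)/6 = 24/6 = 4
te_H = (7 + 4·11 + 21)/6 = 72/6 = 12
te_I = (2 + 4·3 + 10)/6 = 24/6 = 4
te_J = (9 + 4·12 + 15)/6 = 72/6 = 12

Forward pass:
ES_A = 0; EF_A = 3
ES_B = 3; EF_B = 3+4 = 7
ES_C = 3; EF_C = 3+7 = 10
ES_D = 3; EF_D = 3+8 = 11
ES_E = 3; EF_E = 3+8 = 11
ES_F = 3; EF_F = 3+13 = 16
ES_G = 3; EF_G = 3+4 = 7
ES_H = 11; EF_H = 11+12 = 23
ES_I = 7; EF_I = 7+4 = 11
ES_J = max(EF_B=7, EF_C=10, EF_D=11, EF_F=16, EF_H=23, EF_I=11) = 23; EF_J = 23+12 = 35
Expected project duration μ = 35 days. Critical path: A → E → H → J.

Backward pass:
LF_J = 35; LS_J = 35−12 = 23
LF_I = LS_J = 23; LS_I = 23−4 = 19
LF_H = LS_J = 23; LS_H = 23−12 = 11
LF_G = LS_I = 19; LS_G = 19−4 = 15
LF_F = LS_J = 23; LS_F = 23−13 = 10
LF_E = LS_H = 11; LS_E = 11−8 = 3
LF_D = LS_J = 23; LS_D = 23−8 = 15
LF_C = LS_J = 23; LS_C = 23−7 = 16
LF_B = LS_J = 23; LS_B = 23−4 = 19
LF_A = min(LS_B=19, LS_C=16, LS_D=15, LS_E=3, LS_F=10, LS_G=15) = 3; LS_A = 3−3 = 0
Slack_F = LS_F − ES_F = 10 − 3 = 7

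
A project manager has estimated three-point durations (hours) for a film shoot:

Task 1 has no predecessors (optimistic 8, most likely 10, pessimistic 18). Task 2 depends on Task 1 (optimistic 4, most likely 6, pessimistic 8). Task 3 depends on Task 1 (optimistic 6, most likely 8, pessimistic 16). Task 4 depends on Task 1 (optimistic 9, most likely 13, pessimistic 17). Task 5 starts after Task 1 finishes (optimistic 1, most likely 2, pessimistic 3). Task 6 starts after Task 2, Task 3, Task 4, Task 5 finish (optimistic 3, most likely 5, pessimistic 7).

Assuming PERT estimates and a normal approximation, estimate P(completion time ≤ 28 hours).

te_Task 1 = (8 + 4·10 + 18)/6 = 66/6 = 11; σ²_Task 1 = ((18−8)/6)² = 2.778
te_Task 2 = (4 + 4·6 + 8)/6 = 36/6 = 6; σ²_Task 2 = ((8−4)/6)² = 0.444
te_Task 3 = (6 + 4·8 + 16)/6 = 54/6 = 9; σ²_Task 3 = ((16−6)/6)² = 2.778
te_Task 4 = (9 + 4·13 + 17)/6 = 78/6 = 13; σ²_Task 4 = ((17−9)/6)² = 1.778
te_Task 5 = (1 + 4·2 + 3)/6 = 12/6 = 2; σ²_Task 5 = ((3−1)/6)² = 0.111
te_Task 6 = (3 + 4·5 + 7)/6 = 30/6 = 5; σ²_Task 6 = ((7−3)/6)² = 0.444

Forward pass:
ES_Task 1 = 0; EF_Task 1 = 11
ES_Task 2 = 11; EF_Task 2 = 11+6 = 17
ES_Task 3 = 11; EF_Task 3 = 11+9 = 20
ES_Task 4 = 11; EF_Task 4 = 11+13 = 24
ES_Task 5 = 11; EF_Task 5 = 11+2 = 13
ES_Task 6 = max(EF_Task 2=17, EF_Task 3=20, EF_Task 4=24, EF_Task 5=13) = 24; EF_Task 6 = 24+5 = 29
Expected project duration μ = 29 hours. Critical path: Task 1 → Task 4 → Task 6.

Variance along critical path = 2.778 + 1.778 + 0.444 = 5.000; σ = √5.000 = 2.236 hours.
Z = (28 − 29) / 2.236 = -0.447
P(T ≤ 28) = Φ(-0.447) ≈ 0.327

0.327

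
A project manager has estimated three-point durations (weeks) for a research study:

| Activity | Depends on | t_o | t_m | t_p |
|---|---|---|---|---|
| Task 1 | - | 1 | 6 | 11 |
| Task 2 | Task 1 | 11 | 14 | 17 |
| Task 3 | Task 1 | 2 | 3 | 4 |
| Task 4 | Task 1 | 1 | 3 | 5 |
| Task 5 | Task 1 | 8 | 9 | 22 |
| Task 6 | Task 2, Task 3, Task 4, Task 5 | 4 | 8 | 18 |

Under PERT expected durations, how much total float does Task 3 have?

te_Task 1 = (1 + 4·6 + 11)/6 = 36/6 = 6
te_Task 2 = (11 + 4·14 + 17)/6 = 84/6 = 14
te_Task 3 = (2 + 4·3 + 4)/6 = 18/6 = 3
te_Task 4 = (1 + 4·3 + 5)/6 = 18/6 = 3
te_Task 5 = (8 + 4·9 + 22)/6 = 66/6 = 11
te_Task 6 = (4 + 4·8 + 18)/6 = 54/6 = 9

Forward pass:
ES_Task 1 = 0; EF_Task 1 = 6
ES_Task 2 = 6; EF_Task 2 = 6+14 = 20
ES_Task 3 = 6; EF_Task 3 = 6+3 = 9
ES_Task 4 = 6; EF_Task 4 = 6+3 = 9
ES_Task 5 = 6; EF_Task 5 = 6+11 = 17
ES_Task 6 = max(EF_Task 2=20, EF_Task 3=9, EF_Task 4=9, EF_Task 5=17) = 20; EF_Task 6 = 20+9 = 29
Expected project duration μ = 29 weeks. Critical path: Task 1 → Task 2 → Task 6.

Backward pass:
LF_Task 6 = 29; LS_Task 6 = 29−9 = 20
LF_Task 5 = LS_Task 6 = 20; LS_Task 5 = 20−11 = 9
LF_Task 4 = LS_Task 6 = 20; LS_Task 4 = 20−3 = 17
LF_Task 3 = LS_Task 6 = 20; LS_Task 3 = 20−3 = 17
LF_Task 2 = LS_Task 6 = 20; LS_Task 2 = 20−14 = 6
LF_Task 1 = min(LS_Task 2=6, LS_Task 3=17, LS_Task 4=17, LS_Task 5=9) = 6; LS_Task 1 = 6−6 = 0
Slack_Task 3 = LS_Task 3 − ES_Task 3 = 17 − 6 = 11

11 weeks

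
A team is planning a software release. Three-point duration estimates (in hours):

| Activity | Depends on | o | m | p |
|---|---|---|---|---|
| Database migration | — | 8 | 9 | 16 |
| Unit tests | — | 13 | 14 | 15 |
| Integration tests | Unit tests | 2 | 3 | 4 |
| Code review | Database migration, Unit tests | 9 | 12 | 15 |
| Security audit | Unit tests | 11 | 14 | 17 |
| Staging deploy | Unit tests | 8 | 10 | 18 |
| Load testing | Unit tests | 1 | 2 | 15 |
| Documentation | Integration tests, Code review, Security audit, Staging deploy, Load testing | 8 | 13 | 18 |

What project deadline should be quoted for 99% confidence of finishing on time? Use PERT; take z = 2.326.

45.6 hours

te_Database migration = (8 + 4·9 + 16)/6 = 60/6 = 10; σ²_Database migration = ((16−8)/6)² = 1.778
te_Unit tests = (13 + 4·14 + 15)/6 = 84/6 = 14; σ²_Unit tests = ((15−13)/6)² = 0.111
te_Integration tests = (2 + 4·3 + 4)/6 = 18/6 = 3; σ²_Integration tests = ((4−2)/6)² = 0.111
te_Code review = (9 + 4·12 + 15)/6 = 72/6 = 12; σ²_Code review = ((15−9)/6)² = 1.000
te_Security audit = (11 + 4·14 + 17)/6 = 84/6 = 14; σ²_Security audit = ((17−11)/6)² = 1.000
te_Staging deploy = (8 + 4·10 + 18)/6 = 66/6 = 11; σ²_Staging deploy = ((18−8)/6)² = 2.778
te_Load testing = (1 + 4·2 + 15)/6 = 24/6 = 4; σ²_Load testing = ((15−1)/6)² = 5.444
te_Documentation = (8 + 4·13 + 18)/6 = 78/6 = 13; σ²_Documentation = ((18−8)/6)² = 2.778

Forward pass:
ES_Database migration = 0; EF_Database migration = 10
ES_Unit tests = 0; EF_Unit tests = 14
ES_Integration tests = 14; EF_Integration tests = 14+3 = 17
ES_Code review = max(EF_Database migration=10, EF_Unit tests=14) = 14; EF_Code review = 14+12 = 26
ES_Security audit = 14; EF_Security audit = 14+14 = 28
ES_Staging deploy = 14; EF_Staging deploy = 14+11 = 25
ES_Load testing = 14; EF_Load testing = 14+4 = 18
ES_Documentation = max(EF_Integration tests=17, EF_Code review=26, EF_Security audit=28, EF_Staging deploy=25, EF_Load testing=18) = 28; EF_Documentation = 28+13 = 41
Expected project duration μ = 41 hours. Critical path: Unit tests → Security audit → Documentation.

Variance along critical path = 0.111 + 1.000 + 2.778 = 3.889; σ = 1.972 hours.
D = μ + z·σ = 41 + 2.326·1.972 = 45.6 hours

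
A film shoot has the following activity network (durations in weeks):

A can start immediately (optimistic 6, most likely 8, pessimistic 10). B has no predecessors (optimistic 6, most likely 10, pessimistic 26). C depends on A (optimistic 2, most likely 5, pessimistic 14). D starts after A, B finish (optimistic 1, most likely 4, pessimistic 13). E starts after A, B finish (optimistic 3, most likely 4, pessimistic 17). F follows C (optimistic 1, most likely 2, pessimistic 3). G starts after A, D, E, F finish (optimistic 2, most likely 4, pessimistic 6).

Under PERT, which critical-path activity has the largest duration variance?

te_A = (6 + 4·8 + 10)/6 = 48/6 = 8; σ²_A = ((10−6)/6)² = 0.444
te_B = (6 + 4·10 + 26)/6 = 72/6 = 12; σ²_B = ((26−6)/6)² = 11.111
te_C = (2 + 4·5 + 14)/6 = 36/6 = 6; σ²_C = ((14−2)/6)² = 4.000
te_D = (1 + 4·4 + 13)/6 = 30/6 = 5; σ²_D = ((13−1)/6)² = 4.000
te_E = (3 + 4·4 + 17)/6 = 36/6 = 6; σ²_E = ((17−3)/6)² = 5.444
te_F = (1 + 4·2 + 3)/6 = 12/6 = 2; σ²_F = ((3−1)/6)² = 0.111
te_G = (2 + 4·4 + 6)/6 = 24/6 = 4; σ²_G = ((6−2)/6)² = 0.444

Forward pass:
ES_A = 0; EF_A = 8
ES_B = 0; EF_B = 12
ES_C = 8; EF_C = 8+6 = 14
ES_D = max(EF_A=8, EF_B=12) = 12; EF_D = 12+5 = 17
ES_E = max(EF_A=8, EF_B=12) = 12; EF_E = 12+6 = 18
ES_F = 14; EF_F = 14+2 = 16
ES_G = max(EF_A=8, EF_D=17, EF_E=18, EF_F=16) = 18; EF_G = 18+4 = 22
Expected project duration μ = 22 weeks. Critical path: B → E → G.

Variances on critical path: σ²_B=11.111, σ²_E=5.444, σ²_G=0.444.
Largest is σ²_B = 11.111.

B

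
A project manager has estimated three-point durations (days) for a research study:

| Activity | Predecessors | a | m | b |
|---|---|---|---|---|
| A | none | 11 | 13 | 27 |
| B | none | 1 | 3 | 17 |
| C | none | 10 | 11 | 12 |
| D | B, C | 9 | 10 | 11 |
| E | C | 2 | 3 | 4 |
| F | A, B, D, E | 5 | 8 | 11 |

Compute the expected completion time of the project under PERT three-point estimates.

29 days

te_A = (11 + 4·13 + 27)/6 = 90/6 = 15
te_B = (1 + 4·3 + 17)/6 = 30/6 = 5
te_C = (10 + 4·11 + 12)/6 = 66/6 = 11
te_D = (9 + 4·10 + 11)/6 = 60/6 = 10
te_E = (2 + 4·3 + 4)/6 = 18/6 = 3
te_F = (5 + 4·8 + 11)/6 = 48/6 = 8

Forward pass:
ES_A = 0; EF_A = 15
ES_B = 0; EF_B = 5
ES_C = 0; EF_C = 11
ES_D = max(EF_B=5, EF_C=11) = 11; EF_D = 11+10 = 21
ES_E = 11; EF_E = 11+3 = 14
ES_F = max(EF_A=15, EF_B=5, EF_D=21, EF_E=14) = 21; EF_F = 21+8 = 29
Expected project duration μ = 29 days. Critical path: C → D → F.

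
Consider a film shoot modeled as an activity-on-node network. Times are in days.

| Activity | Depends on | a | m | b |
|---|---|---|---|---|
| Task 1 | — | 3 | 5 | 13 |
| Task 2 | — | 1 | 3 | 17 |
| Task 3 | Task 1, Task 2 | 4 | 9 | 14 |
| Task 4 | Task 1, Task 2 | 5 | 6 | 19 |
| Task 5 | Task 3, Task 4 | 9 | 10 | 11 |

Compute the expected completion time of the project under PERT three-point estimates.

te_Task 1 = (3 + 4·5 + 13)/6 = 36/6 = 6
te_Task 2 = (1 + 4·3 + 17)/6 = 30/6 = 5
te_Task 3 = (4 + 4·9 + 14)/6 = 54/6 = 9
te_Task 4 = (5 + 4·6 + 19)/6 = 48/6 = 8
te_Task 5 = (9 + 4·10 + 11)/6 = 60/6 = 10

Forward pass:
ES_Task 1 = 0; EF_Task 1 = 6
ES_Task 2 = 0; EF_Task 2 = 5
ES_Task 3 = max(EF_Task 1=6, EF_Task 2=5) = 6; EF_Task 3 = 6+9 = 15
ES_Task 4 = max(EF_Task 1=6, EF_Task 2=5) = 6; EF_Task 4 = 6+8 = 14
ES_Task 5 = max(EF_Task 3=15, EF_Task 4=14) = 15; EF_Task 5 = 15+10 = 25
Expected project duration μ = 25 days. Critical path: Task 1 → Task 3 → Task 5.

25 days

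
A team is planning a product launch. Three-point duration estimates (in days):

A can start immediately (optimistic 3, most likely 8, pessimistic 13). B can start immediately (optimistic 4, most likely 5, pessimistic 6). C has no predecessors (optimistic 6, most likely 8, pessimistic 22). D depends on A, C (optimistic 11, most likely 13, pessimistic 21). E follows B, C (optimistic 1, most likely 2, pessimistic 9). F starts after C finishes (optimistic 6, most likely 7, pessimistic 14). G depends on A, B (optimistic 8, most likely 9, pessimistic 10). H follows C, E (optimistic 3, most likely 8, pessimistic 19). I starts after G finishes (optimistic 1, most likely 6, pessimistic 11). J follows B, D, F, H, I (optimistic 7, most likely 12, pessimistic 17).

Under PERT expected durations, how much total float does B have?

4 days

te_A = (3 + 4·8 + 13)/6 = 48/6 = 8
te_B = (4 + 4·5 + 6)/6 = 30/6 = 5
te_C = (6 + 4·8 + 22)/6 = 60/6 = 10
te_D = (11 + 4·13 + 21)/6 = 84/6 = 14
te_E = (1 + 4·2 + 9)/6 = 18/6 = 3
te_F = (6 + 4·7 + 14)/6 = 48/6 = 8
te_G = (8 + 4·9 + 10)/6 = 54/6 = 9
te_H = (3 + 4·8 + 19)/6 = 54/6 = 9
te_I = (1 + 4·6 + 11)/6 = 36/6 = 6
te_J = (7 + 4·12 + 17)/6 = 72/6 = 12

Forward pass:
ES_A = 0; EF_A = 8
ES_B = 0; EF_B = 5
ES_C = 0; EF_C = 10
ES_D = max(EF_A=8, EF_C=10) = 10; EF_D = 10+14 = 24
ES_E = max(EF_B=5, EF_C=10) = 10; EF_E = 10+3 = 13
ES_F = 10; EF_F = 10+8 = 18
ES_G = max(EF_A=8, EF_B=5) = 8; EF_G = 8+9 = 17
ES_H = max(EF_C=10, EF_E=13) = 13; EF_H = 13+9 = 22
ES_I = 17; EF_I = 17+6 = 23
ES_J = max(EF_B=5, EF_D=24, EF_F=18, EF_H=22, EF_I=23) = 24; EF_J = 24+12 = 36
Expected project duration μ = 36 days. Critical path: C → D → J.

Backward pass:
LF_J = 36; LS_J = 36−12 = 24
LF_I = LS_J = 24; LS_I = 24−6 = 18
LF_H = LS_J = 24; LS_H = 24−9 = 15
LF_G = LS_I = 18; LS_G = 18−9 = 9
LF_F = LS_J = 24; LS_F = 24−8 = 16
LF_E = LS_H = 15; LS_E = 15−3 = 12
LF_D = LS_J = 24; LS_D = 24−14 = 10
LF_C = min(LS_D=10, LS_E=12, LS_F=16, LS_H=15) = 10; LS_C = 10−10 = 0
LF_B = min(LS_E=12, LS_G=9, LS_J=24) = 9; LS_B = 9−5 = 4
LF_A = min(LS_D=10, LS_G=9) = 9; LS_A = 9−8 = 1
Slack_B = LS_B − ES_B = 4 − 0 = 4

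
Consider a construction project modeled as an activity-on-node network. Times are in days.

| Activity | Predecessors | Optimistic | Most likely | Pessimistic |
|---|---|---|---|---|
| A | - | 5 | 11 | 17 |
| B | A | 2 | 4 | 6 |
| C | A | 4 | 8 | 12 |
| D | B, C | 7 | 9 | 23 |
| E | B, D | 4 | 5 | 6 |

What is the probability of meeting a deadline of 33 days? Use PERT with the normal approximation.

te_A = (5 + 4·11 + 17)/6 = 66/6 = 11; σ²_A = ((17−5)/6)² = 4.000
te_B = (2 + 4·4 + 6)/6 = 24/6 = 4; σ²_B = ((6−2)/6)² = 0.444
te_C = (4 + 4·8 + 12)/6 = 48/6 = 8; σ²_C = ((12−4)/6)² = 1.778
te_D = (7 + 4·9 + 23)/6 = 66/6 = 11; σ²_D = ((23−7)/6)² = 7.111
te_E = (4 + 4·5 + 6)/6 = 30/6 = 5; σ²_E = ((6−4)/6)² = 0.111

Forward pass:
ES_A = 0; EF_A = 11
ES_B = 11; EF_B = 11+4 = 15
ES_C = 11; EF_C = 11+8 = 19
ES_D = max(EF_B=15, EF_C=19) = 19; EF_D = 19+11 = 30
ES_E = max(EF_B=15, EF_D=30) = 30; EF_E = 30+5 = 35
Expected project duration μ = 35 days. Critical path: A → C → D → E.

Variance along critical path = 4.000 + 1.778 + 7.111 + 0.111 = 13.000; σ = √13.000 = 3.606 days.
Z = (33 − 35) / 3.606 = -0.555
P(T ≤ 33) = Φ(-0.555) ≈ 0.290

0.290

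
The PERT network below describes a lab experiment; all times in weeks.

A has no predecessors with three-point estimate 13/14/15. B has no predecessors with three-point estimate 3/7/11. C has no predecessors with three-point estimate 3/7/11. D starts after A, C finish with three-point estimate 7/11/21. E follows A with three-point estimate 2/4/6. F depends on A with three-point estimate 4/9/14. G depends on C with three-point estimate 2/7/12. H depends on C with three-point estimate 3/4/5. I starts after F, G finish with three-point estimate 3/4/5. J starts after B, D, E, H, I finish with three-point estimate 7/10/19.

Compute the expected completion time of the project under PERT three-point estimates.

te_A = (13 + 4·14 + 15)/6 = 84/6 = 14
te_B = (3 + 4·7 + 11)/6 = 42/6 = 7
te_C = (3 + 4·7 + 11)/6 = 42/6 = 7
te_D = (7 + 4·11 + 21)/6 = 72/6 = 12
te_E = (2 + 4·4 + 6)/6 = 24/6 = 4
te_F = (4 + 4·9 + 14)/6 = 54/6 = 9
te_G = (2 + 4·7 + 12)/6 = 42/6 = 7
te_H = (3 + 4·4 + 5)/6 = 24/6 = 4
te_I = (3 + 4·4 + 5)/6 = 24/6 = 4
te_J = (7 + 4·10 + 19)/6 = 66/6 = 11

Forward pass:
ES_A = 0; EF_A = 14
ES_B = 0; EF_B = 7
ES_C = 0; EF_C = 7
ES_D = max(EF_A=14, EF_C=7) = 14; EF_D = 14+12 = 26
ES_E = 14; EF_E = 14+4 = 18
ES_F = 14; EF_F = 14+9 = 23
ES_G = 7; EF_G = 7+7 = 14
ES_H = 7; EF_H = 7+4 = 11
ES_I = max(EF_F=23, EF_G=14) = 23; EF_I = 23+4 = 27
ES_J = max(EF_B=7, EF_D=26, EF_E=18, EF_H=11, EF_I=27) = 27; EF_J = 27+11 = 38
Expected project duration μ = 38 weeks. Critical path: A → F → I → J.

38 weeks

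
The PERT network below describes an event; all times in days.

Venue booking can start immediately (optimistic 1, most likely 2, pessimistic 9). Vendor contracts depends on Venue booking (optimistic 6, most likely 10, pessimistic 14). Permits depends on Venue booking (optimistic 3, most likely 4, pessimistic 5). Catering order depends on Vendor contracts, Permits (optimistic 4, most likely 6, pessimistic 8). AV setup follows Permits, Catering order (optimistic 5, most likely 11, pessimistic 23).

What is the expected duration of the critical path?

31 days

te_Venue booking = (1 + 4·2 + 9)/6 = 18/6 = 3
te_Vendor contracts = (6 + 4·10 + 14)/6 = 60/6 = 10
te_Permits = (3 + 4·4 + 5)/6 = 24/6 = 4
te_Catering order = (4 + 4·6 + 8)/6 = 36/6 = 6
te_AV setup = (5 + 4·11 + 23)/6 = 72/6 = 12

Forward pass:
ES_Venue booking = 0; EF_Venue booking = 3
ES_Vendor contracts = 3; EF_Vendor contracts = 3+10 = 13
ES_Permits = 3; EF_Permits = 3+4 = 7
ES_Catering order = max(EF_Vendor contracts=13, EF_Permits=7) = 13; EF_Catering order = 13+6 = 19
ES_AV setup = max(EF_Permits=7, EF_Catering order=19) = 19; EF_AV setup = 19+12 = 31
Expected project duration μ = 31 days. Critical path: Venue booking → Vendor contracts → Catering order → AV setup.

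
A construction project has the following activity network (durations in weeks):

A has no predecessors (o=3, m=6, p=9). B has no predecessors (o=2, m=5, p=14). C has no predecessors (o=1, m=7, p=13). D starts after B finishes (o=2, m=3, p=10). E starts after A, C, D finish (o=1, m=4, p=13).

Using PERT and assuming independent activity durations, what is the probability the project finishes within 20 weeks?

0.945

te_A = (3 + 4·6 + 9)/6 = 36/6 = 6; σ²_A = ((9−3)/6)² = 1.000
te_B = (2 + 4·5 + 14)/6 = 36/6 = 6; σ²_B = ((14−2)/6)² = 4.000
te_C = (1 + 4·7 + 13)/6 = 42/6 = 7; σ²_C = ((13−1)/6)² = 4.000
te_D = (2 + 4·3 + 10)/6 = 24/6 = 4; σ²_D = ((10−2)/6)² = 1.778
te_E = (1 + 4·4 + 13)/6 = 30/6 = 5; σ²_E = ((13−1)/6)² = 4.000

Forward pass:
ES_A = 0; EF_A = 6
ES_B = 0; EF_B = 6
ES_C = 0; EF_C = 7
ES_D = 6; EF_D = 6+4 = 10
ES_E = max(EF_A=6, EF_C=7, EF_D=10) = 10; EF_E = 10+5 = 15
Expected project duration μ = 15 weeks. Critical path: B → D → E.

Variance along critical path = 4.000 + 1.778 + 4.000 = 9.778; σ = √9.778 = 3.127 weeks.
Z = (20 − 15) / 3.127 = 1.599
P(T ≤ 20) = Φ(1.599) ≈ 0.945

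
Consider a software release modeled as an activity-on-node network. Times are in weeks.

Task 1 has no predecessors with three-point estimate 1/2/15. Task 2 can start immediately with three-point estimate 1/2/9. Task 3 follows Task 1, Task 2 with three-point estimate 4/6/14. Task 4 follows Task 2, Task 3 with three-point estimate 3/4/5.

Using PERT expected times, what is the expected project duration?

te_Task 1 = (1 + 4·2 + 15)/6 = 24/6 = 4
te_Task 2 = (1 + 4·2 + 9)/6 = 18/6 = 3
te_Task 3 = (4 + 4·6 + 14)/6 = 42/6 = 7
te_Task 4 = (3 + 4·4 + 5)/6 = 24/6 = 4

Forward pass:
ES_Task 1 = 0; EF_Task 1 = 4
ES_Task 2 = 0; EF_Task 2 = 3
ES_Task 3 = max(EF_Task 1=4, EF_Task 2=3) = 4; EF_Task 3 = 4+7 = 11
ES_Task 4 = max(EF_Task 2=3, EF_Task 3=11) = 11; EF_Task 4 = 11+4 = 15
Expected project duration μ = 15 weeks. Critical path: Task 1 → Task 3 → Task 4.

15 weeks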